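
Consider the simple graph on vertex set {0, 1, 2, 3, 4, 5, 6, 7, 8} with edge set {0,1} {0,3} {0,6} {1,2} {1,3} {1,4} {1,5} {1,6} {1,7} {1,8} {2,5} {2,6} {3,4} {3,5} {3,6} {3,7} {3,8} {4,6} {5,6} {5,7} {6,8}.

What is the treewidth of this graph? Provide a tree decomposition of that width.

Treewidth 3.
Bags: B1 = {1, 3, 5, 6}  B2 = {0, 1, 3, 6}  B3 = {1, 2, 5, 6}  B4 = {1, 3, 4, 6}  B5 = {1, 3, 6, 8}  B6 = {1, 3, 5, 7}
Tree: B1–B2, B1–B3, B1–B4, B2–B5, B1–B6

The largest bag has 4 vertices, giving width 3; this decomposition certifies tw(G) ≤ 3. On the other hand G contains the 4-clique {1, 2, 5, 6}. A clique must lie in a single bag of any decomposition, so no decomposition can have width below 3. Hence tw(G) = 3 exactly.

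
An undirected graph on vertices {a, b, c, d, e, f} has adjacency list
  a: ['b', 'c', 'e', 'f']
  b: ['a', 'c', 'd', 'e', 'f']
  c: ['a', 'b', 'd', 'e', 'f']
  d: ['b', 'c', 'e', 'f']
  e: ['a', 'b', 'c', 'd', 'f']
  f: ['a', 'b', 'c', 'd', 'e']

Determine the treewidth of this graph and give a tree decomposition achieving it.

Each bag holds 5 vertices, so the decomposition has width 4, which upper-bounds the treewidth. On the other hand G contains the 5-clique {b, c, d, e, f}. A clique must lie in a single bag of any decomposition, so no decomposition can have width below 4. Hence tw(G) = 4 exactly.

Treewidth 4.
One optimal decomposition is:
Bags: B1 = {a, b, c, e, f}  B2 = {b, c, d, e, f}
Tree: B1–B2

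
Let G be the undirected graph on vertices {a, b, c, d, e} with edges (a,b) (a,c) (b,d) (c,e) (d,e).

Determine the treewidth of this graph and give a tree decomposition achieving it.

Treewidth 2.
Bags: B1 = {a, c, e}  B2 = {a, b, e}  B3 = {b, d, e}
Tree: B1–B2, B2–B3

The largest bag has 3 vertices, giving width 2; this decomposition certifies tw(G) ≤ 2. For the lower bound, G contains the cycle e–c–a–b–d–e, so G is not a forest; only forests have treewidth ≤ 1, hence tw(G) ≥ 2. Hence tw(G) = 2 exactly.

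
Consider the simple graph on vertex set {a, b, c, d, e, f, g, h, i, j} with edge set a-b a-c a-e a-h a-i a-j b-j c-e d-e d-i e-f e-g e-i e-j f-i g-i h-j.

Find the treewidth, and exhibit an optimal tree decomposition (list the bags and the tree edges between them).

Each bag holds 3 vertices, so the decomposition has width 2, which upper-bounds the treewidth. For the lower bound, the 3 vertices {a, e, j} are pairwise adjacent, and any tree decomposition puts a clique entirely inside one bag — forcing width ≥ 2. Hence tw(G) = 2 exactly.

Treewidth 2.
One such decomposition:
Bags: B1 = {a, e, i}  B2 = {a, e, j}  B3 = {a, b, j}  B4 = {d, e, i}  B5 = {a, h, j}  B6 = {e, f, i}  B7 = {e, g, i}  B8 = {a, c, e}
Tree: B1–B2, B2–B3, B1–B4, B3–B5, B4–B6, B4–B7, B1–B8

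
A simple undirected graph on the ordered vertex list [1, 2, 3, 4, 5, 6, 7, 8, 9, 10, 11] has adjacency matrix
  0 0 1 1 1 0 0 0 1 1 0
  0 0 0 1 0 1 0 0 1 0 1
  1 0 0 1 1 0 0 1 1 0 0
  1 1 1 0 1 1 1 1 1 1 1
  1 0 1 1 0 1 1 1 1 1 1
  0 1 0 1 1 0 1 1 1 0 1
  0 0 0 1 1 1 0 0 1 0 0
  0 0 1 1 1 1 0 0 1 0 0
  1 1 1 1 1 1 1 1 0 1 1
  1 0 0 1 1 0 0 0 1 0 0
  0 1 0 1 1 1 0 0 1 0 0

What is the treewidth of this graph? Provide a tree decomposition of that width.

Each bag holds 5 vertices, so the decomposition has width 4, which upper-bounds the treewidth. On the other hand G contains the 5-clique {2, 4, 6, 9, 11}. A clique must lie in a single bag of any decomposition, so no decomposition can have width below 4. The upper and lower bounds meet at 4, so that is the treewidth.

Treewidth 4.
One such decomposition:
Bags: B1 = {4, 5, 6, 8, 9}  B2 = {4, 5, 6, 9, 11}  B3 = {2, 4, 6, 9, 11}  B4 = {3, 4, 5, 8, 9}  B5 = {1, 3, 4, 5, 9}  B6 = {4, 5, 6, 7, 9}  B7 = {1, 4, 5, 9, 10}
Tree: B1–B2, B2–B3, B1–B4, B4–B5, B1–B6, B5–B7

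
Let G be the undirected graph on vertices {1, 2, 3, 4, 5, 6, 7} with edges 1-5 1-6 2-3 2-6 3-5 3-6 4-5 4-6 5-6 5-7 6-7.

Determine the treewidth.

A width-2 tree decomposition is:
Bags: B1 = {3, 5, 6}  B2 = {2, 3, 6}  B3 = {1, 5, 6}  B4 = {5, 6, 7}  B5 = {4, 5, 6}
Tree: B1–B2, B1–B3, B3–B4, B3–B5
Each bag holds 3 vertices, so the decomposition has width 2, which upper-bounds the treewidth. Conversely, {2, 3, 6} is a clique of size 3, and the vertices of any clique must share a bag in every tree decomposition; so some bag has ≥ 3 vertices and tw(G) ≥ 2. Combining the bounds, tw(G) = 2.

2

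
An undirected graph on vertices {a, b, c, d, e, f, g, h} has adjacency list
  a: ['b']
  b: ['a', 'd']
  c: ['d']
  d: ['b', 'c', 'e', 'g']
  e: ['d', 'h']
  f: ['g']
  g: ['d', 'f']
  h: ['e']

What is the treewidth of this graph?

A width-1 tree decomposition is:
Bags: B1 = {c, d}  B2 = {d, e}  B3 = {b, d}  B4 = {a, b}  B5 = {d, g}  B6 = {f, g}  B7 = {e, h}
Tree: B1–B2, B1–B3, B3–B4, B1–B5, B5–B6, B2–B7
Each bag holds 2 vertices, so the decomposition has width 1, which upper-bounds the treewidth. Since G has at least one edge (e.g. c–d), it is not an edgeless graph, so tw(G) ≥ 1. Combining the bounds, tw(G) = 1.

1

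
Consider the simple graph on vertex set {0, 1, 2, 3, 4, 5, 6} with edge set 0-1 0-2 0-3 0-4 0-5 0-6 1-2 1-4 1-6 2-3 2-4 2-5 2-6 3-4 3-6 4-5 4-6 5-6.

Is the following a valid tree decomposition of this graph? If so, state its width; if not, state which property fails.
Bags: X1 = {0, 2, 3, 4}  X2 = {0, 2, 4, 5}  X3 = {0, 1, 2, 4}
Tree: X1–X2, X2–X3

No — vertex 6 appears in no bag.

A tree decomposition must satisfy three properties: every vertex lies in some bag; for every edge, both endpoints lie together in some bag; and for every vertex, the bags containing it form a connected subtree. Here vertex 6 appears in no bag, so the decomposition is invalid.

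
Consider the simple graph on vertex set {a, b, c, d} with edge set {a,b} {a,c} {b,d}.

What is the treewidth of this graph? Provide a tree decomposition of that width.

Treewidth 1.
One optimal decomposition is:
Bags: B1 = {b, d}  B2 = {a, b}  B3 = {a, c}
Tree: B1–B2, B2–B3

The largest bag has 2 vertices, giving width 1; this decomposition certifies tw(G) ≤ 1. Since G has at least one edge (e.g. d–b), it is not an edgeless graph, so tw(G) ≥ 1. Hence tw(G) = 1 exactly.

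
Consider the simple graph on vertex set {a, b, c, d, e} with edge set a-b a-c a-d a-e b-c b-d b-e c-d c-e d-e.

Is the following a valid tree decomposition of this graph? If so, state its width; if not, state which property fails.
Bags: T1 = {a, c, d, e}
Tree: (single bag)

A tree decomposition must satisfy three properties: every vertex lies in some bag; for every edge, both endpoints lie together in some bag; and for every vertex, the bags containing it form a connected subtree. Here vertex b appears in no bag, so the decomposition is invalid.

No — vertex b appears in no bag.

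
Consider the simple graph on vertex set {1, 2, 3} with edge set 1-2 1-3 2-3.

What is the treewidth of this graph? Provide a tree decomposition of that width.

With just one bag of size 3, the width is 3 − 1 = 2, so tw(G) ≤ 2. For the lower bound, the 3 vertices {1, 2, 3} are pairwise adjacent, and any tree decomposition puts a clique entirely inside one bag — forcing width ≥ 2. Therefore the treewidth is 2.

Treewidth 2.
One such decomposition:
Bags: B1 = {1, 2, 3}
Tree: (single bag)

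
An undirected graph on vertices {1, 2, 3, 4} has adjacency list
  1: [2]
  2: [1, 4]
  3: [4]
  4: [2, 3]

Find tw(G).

1

A width-1 tree decomposition is:
Bags: B1 = {3, 4}  B2 = {2, 4}  B3 = {1, 2}
Tree: B1–B2, B2–B3
Every bag has size at most 2, so the width is 2 − 1 = 1 and tw(G) ≤ 1. Any graph with an edge has treewidth ≥ 1, and G has the edge 3–4. The upper and lower bounds meet at 1, so that is the treewidth.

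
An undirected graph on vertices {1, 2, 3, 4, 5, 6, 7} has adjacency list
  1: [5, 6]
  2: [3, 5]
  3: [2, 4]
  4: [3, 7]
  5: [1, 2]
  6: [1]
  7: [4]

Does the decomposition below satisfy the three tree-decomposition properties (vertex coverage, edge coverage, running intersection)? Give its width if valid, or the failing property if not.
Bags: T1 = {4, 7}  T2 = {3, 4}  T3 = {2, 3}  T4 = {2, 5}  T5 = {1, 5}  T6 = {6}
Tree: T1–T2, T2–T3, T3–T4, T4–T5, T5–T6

A tree decomposition must satisfy three properties: every vertex lies in some bag; for every edge, both endpoints lie together in some bag; and for every vertex, the bags containing it form a connected subtree. Here edge (1,6) lies in no bag, so the decomposition is invalid.

No — edge (1,6) lies in no bag.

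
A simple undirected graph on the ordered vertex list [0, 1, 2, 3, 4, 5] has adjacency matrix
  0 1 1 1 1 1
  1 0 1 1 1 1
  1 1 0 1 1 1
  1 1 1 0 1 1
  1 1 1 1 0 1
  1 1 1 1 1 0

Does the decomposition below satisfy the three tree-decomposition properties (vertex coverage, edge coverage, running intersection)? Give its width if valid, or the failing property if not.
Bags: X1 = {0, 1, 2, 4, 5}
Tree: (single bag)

A tree decomposition must satisfy three properties: every vertex lies in some bag; for every edge, both endpoints lie together in some bag; and for every vertex, the bags containing it form a connected subtree. Here vertex 3 appears in no bag, so the decomposition is invalid.

No — vertex 3 appears in no bag.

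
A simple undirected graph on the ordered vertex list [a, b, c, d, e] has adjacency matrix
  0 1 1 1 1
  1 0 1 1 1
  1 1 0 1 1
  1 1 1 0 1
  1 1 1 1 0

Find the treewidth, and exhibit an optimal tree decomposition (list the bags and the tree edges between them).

Treewidth 4.
One such decomposition:
Bags: B1 = {a, b, c, d, e}
Tree: (single bag)

A single bag containing all 5 vertices is trivially a valid decomposition of width 4. Conversely, {a, b, c, d, e} is a clique of size 5, and the vertices of any clique must share a bag in every tree decomposition; so some bag has ≥ 5 vertices and tw(G) ≥ 4. Combining the bounds, tw(G) = 4.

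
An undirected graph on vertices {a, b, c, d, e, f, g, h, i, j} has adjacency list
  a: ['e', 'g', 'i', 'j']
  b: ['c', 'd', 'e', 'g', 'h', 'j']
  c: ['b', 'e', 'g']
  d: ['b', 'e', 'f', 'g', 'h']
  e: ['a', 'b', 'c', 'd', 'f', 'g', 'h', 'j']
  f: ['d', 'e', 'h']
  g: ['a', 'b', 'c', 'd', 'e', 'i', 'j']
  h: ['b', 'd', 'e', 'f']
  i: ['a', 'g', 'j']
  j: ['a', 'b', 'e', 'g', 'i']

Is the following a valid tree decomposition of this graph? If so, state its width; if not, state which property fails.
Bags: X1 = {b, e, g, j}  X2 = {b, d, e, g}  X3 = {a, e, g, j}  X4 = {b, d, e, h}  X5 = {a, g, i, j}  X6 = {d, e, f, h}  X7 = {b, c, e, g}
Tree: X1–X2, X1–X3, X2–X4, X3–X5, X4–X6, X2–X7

Yes; width 3.

Checking the three conditions: (i) the bags cover all of {a, b, c, d, e, f, g, h, i, j}; (ii) for each edge, some bag contains both endpoints; (iii) the bags containing any fixed vertex form a subtree. All hold, so the decomposition is valid with width 4 − 1 = 3.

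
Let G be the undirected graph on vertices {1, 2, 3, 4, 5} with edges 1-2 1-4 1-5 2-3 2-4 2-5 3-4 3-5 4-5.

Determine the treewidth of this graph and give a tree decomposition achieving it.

Treewidth 3.
Bags: B1 = {2, 3, 4, 5}  B2 = {1, 2, 4, 5}
Tree: B1–B2

Every bag has size at most 4, so the width is 4 − 1 = 3 and tw(G) ≤ 3. On the other hand G contains the 4-clique {1, 2, 4, 5}. A clique must lie in a single bag of any decomposition, so no decomposition can have width below 3. Combining the bounds, tw(G) = 3.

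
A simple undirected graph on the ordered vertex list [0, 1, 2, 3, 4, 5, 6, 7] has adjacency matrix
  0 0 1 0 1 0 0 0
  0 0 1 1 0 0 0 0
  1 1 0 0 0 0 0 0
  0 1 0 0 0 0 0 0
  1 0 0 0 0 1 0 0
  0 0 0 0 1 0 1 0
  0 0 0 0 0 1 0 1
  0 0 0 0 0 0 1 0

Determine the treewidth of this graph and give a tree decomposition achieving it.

Treewidth 1.
One such decomposition:
Bags: B1 = {1, 3}  B2 = {1, 2}  B3 = {0, 2}  B4 = {0, 4}  B5 = {4, 5}  B6 = {5, 6}  B7 = {6, 7}
Tree: B1–B2, B2–B3, B3–B4, B4–B5, B5–B6, B6–B7

The largest bag has 2 vertices, giving width 1; this decomposition certifies tw(G) ≤ 1. Since G has at least one edge (e.g. 3–1), it is not an edgeless graph, so tw(G) ≥ 1. Therefore the treewidth is 1.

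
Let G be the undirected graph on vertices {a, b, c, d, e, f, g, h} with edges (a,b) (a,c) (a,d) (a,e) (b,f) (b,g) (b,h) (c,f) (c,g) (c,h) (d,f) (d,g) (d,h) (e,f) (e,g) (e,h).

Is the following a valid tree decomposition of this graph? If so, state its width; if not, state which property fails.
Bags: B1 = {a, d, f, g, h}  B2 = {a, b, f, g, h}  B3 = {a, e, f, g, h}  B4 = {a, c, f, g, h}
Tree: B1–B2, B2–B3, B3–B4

Yes; width 4.

Checking the three conditions: (i) the bags cover all of {a, b, c, d, e, f, g, h}; (ii) for each edge, some bag contains both endpoints; (iii) the bags containing any fixed vertex form a subtree. All hold, so the decomposition is valid with width 5 − 1 = 4.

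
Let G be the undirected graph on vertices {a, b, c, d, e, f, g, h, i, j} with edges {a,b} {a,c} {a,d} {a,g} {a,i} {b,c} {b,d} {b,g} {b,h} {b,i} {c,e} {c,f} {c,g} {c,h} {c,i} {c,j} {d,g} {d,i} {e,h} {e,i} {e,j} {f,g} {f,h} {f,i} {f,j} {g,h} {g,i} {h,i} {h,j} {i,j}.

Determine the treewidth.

A width-4 tree decomposition is:
Bags: B1 = {b, c, g, h, i}  B2 = {c, f, g, h, i}  B3 = {a, b, c, g, i}  B4 = {a, b, d, g, i}  B5 = {c, f, h, i, j}  B6 = {c, e, h, i, j}
Tree: B1–B2, B1–B3, B3–B4, B2–B5, B5–B6
Every bag has size at most 5, so the width is 5 − 1 = 4 and tw(G) ≤ 4. On the other hand G contains the 5-clique {a, b, d, g, i}. A clique must lie in a single bag of any decomposition, so no decomposition can have width below 4. Hence tw(G) = 4 exactly.

4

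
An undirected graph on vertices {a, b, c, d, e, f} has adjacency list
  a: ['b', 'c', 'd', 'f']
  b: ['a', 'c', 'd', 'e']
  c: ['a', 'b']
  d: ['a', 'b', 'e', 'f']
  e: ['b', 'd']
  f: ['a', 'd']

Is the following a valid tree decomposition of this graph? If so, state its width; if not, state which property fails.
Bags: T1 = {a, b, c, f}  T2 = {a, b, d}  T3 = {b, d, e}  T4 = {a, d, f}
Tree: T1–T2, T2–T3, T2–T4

No — bags containing vertex f are not connected in the tree.

A tree decomposition must satisfy three properties: every vertex lies in some bag; for every edge, both endpoints lie together in some bag; and for every vertex, the bags containing it form a connected subtree. Here bags containing vertex f are not connected in the tree, so the decomposition is invalid.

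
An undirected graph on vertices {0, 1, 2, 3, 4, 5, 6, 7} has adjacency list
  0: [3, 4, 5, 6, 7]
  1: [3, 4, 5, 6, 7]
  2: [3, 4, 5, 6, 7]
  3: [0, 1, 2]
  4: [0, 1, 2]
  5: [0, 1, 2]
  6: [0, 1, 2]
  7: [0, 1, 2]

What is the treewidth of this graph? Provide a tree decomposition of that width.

Treewidth 3.
One such decomposition:
Bags: B1 = {0, 1, 2, 6}  B2 = {0, 1, 2, 4}  B3 = {0, 1, 2, 7}  B4 = {0, 1, 2, 3}  B5 = {0, 1, 2, 5}
Tree: B1–B2, B2–B3, B3–B4, B4–B5

The largest bag has 4 vertices, giving width 3; this decomposition certifies tw(G) ≤ 3. For the lower bound: the 4 vertex sets {0,6}, {2,4}, {1}, {7} are disjoint, each induces a connected subgraph, and every pair is joined by at least one edge of G. Contracting each set to a single vertex therefore yields K_{4} as a minor, and since treewidth is minor-monotone, tw(G) ≥ tw(K_{4}) = 3. Hence tw(G) = 3 exactly.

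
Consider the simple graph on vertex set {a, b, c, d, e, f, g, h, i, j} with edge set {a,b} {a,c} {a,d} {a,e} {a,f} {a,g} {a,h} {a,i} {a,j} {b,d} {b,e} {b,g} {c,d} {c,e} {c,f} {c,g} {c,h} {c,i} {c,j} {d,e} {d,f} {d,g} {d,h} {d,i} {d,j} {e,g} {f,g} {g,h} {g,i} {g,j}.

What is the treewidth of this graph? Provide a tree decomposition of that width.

Every bag has size at most 5, so the width is 5 − 1 = 4 and tw(G) ≤ 4. Conversely, {a, c, d, f, g} is a clique of size 5, and the vertices of any clique must share a bag in every tree decomposition; so some bag has ≥ 5 vertices and tw(G) ≥ 4. Therefore the treewidth is 4.

Treewidth 4.
One optimal decomposition is:
Bags: B1 = {a, c, d, g, j}  B2 = {a, c, d, e, g}  B3 = {a, c, d, g, i}  B4 = {a, c, d, g, h}  B5 = {a, b, d, e, g}  B6 = {a, c, d, f, g}
Tree: B1–B2, B1–B3, B1–B4, B2–B5, B1–B6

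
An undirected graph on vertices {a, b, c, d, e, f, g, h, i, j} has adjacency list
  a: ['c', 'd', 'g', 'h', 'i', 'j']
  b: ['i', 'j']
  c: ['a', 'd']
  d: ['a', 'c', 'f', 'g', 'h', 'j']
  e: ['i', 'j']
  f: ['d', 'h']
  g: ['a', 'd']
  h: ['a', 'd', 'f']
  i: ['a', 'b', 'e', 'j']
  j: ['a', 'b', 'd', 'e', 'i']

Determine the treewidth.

A width-2 tree decomposition is:
Bags: B1 = {a, d, h}  B2 = {a, d, g}  B3 = {a, d, j}  B4 = {d, f, h}  B5 = {a, i, j}  B6 = {e, i, j}  B7 = {a, c, d}  B8 = {b, i, j}
Tree: B1–B2, B2–B3, B1–B4, B3–B5, B5–B6, B3–B7, B6–B8
The largest bag has 3 vertices, giving width 2; this decomposition certifies tw(G) ≤ 2. Conversely, {a, d, g} is a clique of size 3, and the vertices of any clique must share a bag in every tree decomposition; so some bag has ≥ 3 vertices and tw(G) ≥ 2. Hence tw(G) = 2 exactly.

2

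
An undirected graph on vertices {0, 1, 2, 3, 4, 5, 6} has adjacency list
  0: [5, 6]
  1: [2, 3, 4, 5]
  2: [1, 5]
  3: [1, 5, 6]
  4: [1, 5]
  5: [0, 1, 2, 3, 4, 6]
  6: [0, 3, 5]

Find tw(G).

A width-2 tree decomposition is:
Bags: B1 = {1, 3, 5}  B2 = {3, 5, 6}  B3 = {0, 5, 6}  B4 = {1, 2, 5}  B5 = {1, 4, 5}
Tree: B1–B2, B2–B3, B1–B4, B4–B5
Each bag holds 3 vertices, so the decomposition has width 2, which upper-bounds the treewidth. On the other hand G contains the 3-clique {0, 5, 6}. A clique must lie in a single bag of any decomposition, so no decomposition can have width below 2. Hence tw(G) = 2 exactly.

2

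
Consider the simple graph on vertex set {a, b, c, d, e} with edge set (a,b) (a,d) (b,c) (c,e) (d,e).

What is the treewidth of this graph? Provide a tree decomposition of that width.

Treewidth 2.
One optimal decomposition is:
Bags: B1 = {b, c, e}  B2 = {b, d, e}  B3 = {a, b, d}
Tree: B1–B2, B2–B3

The largest bag has 3 vertices, giving width 2; this decomposition certifies tw(G) ≤ 2. The edges b–c–e–d–a–b form a cycle, so G is not a tree and its treewidth is at least 2. Combining the bounds, tw(G) = 2.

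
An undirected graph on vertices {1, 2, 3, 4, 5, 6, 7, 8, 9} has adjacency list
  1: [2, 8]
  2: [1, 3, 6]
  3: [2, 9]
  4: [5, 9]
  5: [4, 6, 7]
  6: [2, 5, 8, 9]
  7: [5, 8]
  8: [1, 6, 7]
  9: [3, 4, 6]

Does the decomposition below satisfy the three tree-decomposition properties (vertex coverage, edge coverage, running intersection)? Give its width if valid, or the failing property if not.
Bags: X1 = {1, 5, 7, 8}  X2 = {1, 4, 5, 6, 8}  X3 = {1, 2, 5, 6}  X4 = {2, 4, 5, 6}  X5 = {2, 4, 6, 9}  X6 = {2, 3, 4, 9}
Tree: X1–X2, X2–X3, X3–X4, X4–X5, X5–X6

No — bags containing vertex 4 are not connected in the tree.

A tree decomposition must satisfy three properties: every vertex lies in some bag; for every edge, both endpoints lie together in some bag; and for every vertex, the bags containing it form a connected subtree. Here bags containing vertex 4 are not connected in the tree, so the decomposition is invalid.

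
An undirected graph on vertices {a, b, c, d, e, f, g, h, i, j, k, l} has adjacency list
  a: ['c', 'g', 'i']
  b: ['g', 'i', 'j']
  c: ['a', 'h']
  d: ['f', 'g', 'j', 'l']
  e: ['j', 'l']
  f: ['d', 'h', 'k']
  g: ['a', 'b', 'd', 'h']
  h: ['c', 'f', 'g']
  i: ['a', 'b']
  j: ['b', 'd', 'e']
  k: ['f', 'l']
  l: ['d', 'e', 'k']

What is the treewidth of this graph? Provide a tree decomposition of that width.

Each bag holds 4 vertices, so the decomposition has width 3, which upper-bounds the treewidth. For the lower bound: the 4 vertex sets {e,k,l}, {f}, {d}, {b,g,h,j} are disjoint, each induces a connected subgraph, and every pair is joined by at least one edge of G. Contracting each set to a single vertex therefore yields K_{4} as a minor, and since treewidth is minor-monotone, tw(G) ≥ tw(K_{4}) = 3. Combining the bounds, tw(G) = 3.

Treewidth 3.
One such decomposition:
Bags: B1 = {e, f, k, l}  B2 = {d, e, f, l}  B3 = {d, e, f, j}  B4 = {d, f, h, j}  B5 = {d, g, h, j}  B6 = {b, g, h, j}  B7 = {b, c, g, h}  B8 = {a, b, c, g}  B9 = {a, b, c, i}
Tree: B1–B2, B2–B3, B3–B4, B4–B5, B5–B6, B6–B7, B7–B8, B8–B9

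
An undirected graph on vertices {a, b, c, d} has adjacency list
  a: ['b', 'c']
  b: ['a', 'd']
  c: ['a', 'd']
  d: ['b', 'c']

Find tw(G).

2

A width-2 tree decomposition is:
Bags: B1 = {a, c, d}  B2 = {a, b, d}
Tree: B1–B2
The largest bag has 3 vertices, giving width 2; this decomposition certifies tw(G) ≤ 2. The edges a–c–d–b–a form a cycle, so G is not a tree and its treewidth is at least 2. Therefore the treewidth is 2.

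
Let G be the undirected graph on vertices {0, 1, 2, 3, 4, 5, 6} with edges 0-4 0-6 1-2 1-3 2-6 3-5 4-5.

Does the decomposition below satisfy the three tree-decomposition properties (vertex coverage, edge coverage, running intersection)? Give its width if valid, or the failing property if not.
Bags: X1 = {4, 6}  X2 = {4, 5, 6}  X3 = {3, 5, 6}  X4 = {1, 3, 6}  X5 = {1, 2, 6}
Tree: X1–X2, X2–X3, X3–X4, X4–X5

A tree decomposition must satisfy three properties: every vertex lies in some bag; for every edge, both endpoints lie together in some bag; and for every vertex, the bags containing it form a connected subtree. Here vertex 0 appears in no bag, so the decomposition is invalid.

No — vertex 0 appears in no bag.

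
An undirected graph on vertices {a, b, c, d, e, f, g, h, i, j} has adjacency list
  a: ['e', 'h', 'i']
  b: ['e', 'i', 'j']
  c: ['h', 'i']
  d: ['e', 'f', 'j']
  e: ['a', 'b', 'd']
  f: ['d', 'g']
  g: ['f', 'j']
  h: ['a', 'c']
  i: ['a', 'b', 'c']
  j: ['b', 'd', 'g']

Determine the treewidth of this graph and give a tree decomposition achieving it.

Every bag has size at most 3, so the width is 3 − 1 = 2 and tw(G) ≤ 2. Since f–g–j–d–f is a cycle in G, G is not acyclic. Forests are exactly the graphs of treewidth ≤ 1, so tw(G) ≥ 2. Therefore the treewidth is 2.

Treewidth 2.
One optimal decomposition is:
Bags: B1 = {d, f, g}  B2 = {d, g, j}  B3 = {d, e, j}  B4 = {b, e, j}  B5 = {a, b, e}  B6 = {a, b, i}  B7 = {a, h, i}  B8 = {c, h, i}
Tree: B1–B2, B2–B3, B3–B4, B4–B5, B5–B6, B6–B7, B7–B8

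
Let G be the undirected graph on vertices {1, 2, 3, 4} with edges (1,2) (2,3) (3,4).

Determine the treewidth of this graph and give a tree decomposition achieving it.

Treewidth 1.
One optimal decomposition is:
Bags: B1 = {1, 2}  B2 = {2, 3}  B3 = {3, 4}
Tree: B1–B2, B2–B3

The largest bag has 2 vertices, giving width 1; this decomposition certifies tw(G) ≤ 1. Since G has at least one edge (e.g. 1–2), it is not an edgeless graph, so tw(G) ≥ 1. Combining the bounds, tw(G) = 1.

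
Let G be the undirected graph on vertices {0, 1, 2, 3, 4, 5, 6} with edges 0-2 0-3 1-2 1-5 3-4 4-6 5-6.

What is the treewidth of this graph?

A width-2 tree decomposition is:
Bags: B1 = {1, 2, 5}  B2 = {0, 2, 5}  B3 = {0, 3, 5}  B4 = {3, 4, 5}  B5 = {4, 5, 6}
Tree: B1–B2, B2–B3, B3–B4, B4–B5
Each bag holds 3 vertices, so the decomposition has width 2, which upper-bounds the treewidth. For the lower bound, G contains the cycle 5–1–2–0–3–4–6–5, so G is not a forest; only forests have treewidth ≤ 1, hence tw(G) ≥ 2. Hence tw(G) = 2 exactly.

2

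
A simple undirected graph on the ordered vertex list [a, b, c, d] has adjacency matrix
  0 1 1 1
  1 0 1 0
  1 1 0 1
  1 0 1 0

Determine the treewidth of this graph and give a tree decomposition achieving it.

Every bag has size at most 3, so the width is 3 − 1 = 2 and tw(G) ≤ 2. For the lower bound, the 3 vertices {a, c, d} are pairwise adjacent, and any tree decomposition puts a clique entirely inside one bag — forcing width ≥ 2. The upper and lower bounds meet at 2, so that is the treewidth.

Treewidth 2.
One optimal decomposition is:
Bags: B1 = {a, b, c}  B2 = {a, c, d}
Tree: B1–B2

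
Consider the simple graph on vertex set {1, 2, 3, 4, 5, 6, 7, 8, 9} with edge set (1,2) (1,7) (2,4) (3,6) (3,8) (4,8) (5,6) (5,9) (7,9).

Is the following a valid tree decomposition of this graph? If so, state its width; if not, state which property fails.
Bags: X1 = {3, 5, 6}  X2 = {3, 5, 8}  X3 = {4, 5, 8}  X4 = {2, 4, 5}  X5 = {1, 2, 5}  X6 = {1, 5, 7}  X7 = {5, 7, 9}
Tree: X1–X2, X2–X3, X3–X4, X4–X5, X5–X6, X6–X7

Yes; width 2.

Checking the three conditions: (i) the bags cover all of {1, 2, 3, 4, 5, 6, 7, 8, 9}; (ii) for each edge, some bag contains both endpoints; (iii) the bags containing any fixed vertex form a subtree. All hold, so the decomposition is valid with width 3 − 1 = 2.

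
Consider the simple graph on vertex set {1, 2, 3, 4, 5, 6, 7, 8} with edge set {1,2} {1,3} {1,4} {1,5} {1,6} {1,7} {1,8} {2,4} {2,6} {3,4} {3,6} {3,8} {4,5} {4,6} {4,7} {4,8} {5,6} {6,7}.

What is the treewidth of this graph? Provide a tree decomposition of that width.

Treewidth 3.
Bags: B1 = {1, 3, 4, 6}  B2 = {1, 4, 5, 6}  B3 = {1, 2, 4, 6}  B4 = {1, 3, 4, 8}  B5 = {1, 4, 6, 7}
Tree: B1–B2, B1–B3, B1–B4, B3–B5

The largest bag has 4 vertices, giving width 3; this decomposition certifies tw(G) ≤ 3. On the other hand G contains the 4-clique {1, 3, 4, 8}. A clique must lie in a single bag of any decomposition, so no decomposition can have width below 3. The upper and lower bounds meet at 3, so that is the treewidth.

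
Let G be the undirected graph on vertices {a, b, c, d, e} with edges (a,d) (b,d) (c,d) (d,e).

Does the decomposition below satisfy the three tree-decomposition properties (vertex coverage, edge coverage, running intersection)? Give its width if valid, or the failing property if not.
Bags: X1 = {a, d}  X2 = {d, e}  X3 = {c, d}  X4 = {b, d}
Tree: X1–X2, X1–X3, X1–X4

Checking the three conditions: (i) the bags cover all of {a, b, c, d, e}; (ii) for each edge, some bag contains both endpoints; (iii) the bags containing any fixed vertex form a subtree. All hold, so the decomposition is valid with width 2 − 1 = 1.

Yes; width 1.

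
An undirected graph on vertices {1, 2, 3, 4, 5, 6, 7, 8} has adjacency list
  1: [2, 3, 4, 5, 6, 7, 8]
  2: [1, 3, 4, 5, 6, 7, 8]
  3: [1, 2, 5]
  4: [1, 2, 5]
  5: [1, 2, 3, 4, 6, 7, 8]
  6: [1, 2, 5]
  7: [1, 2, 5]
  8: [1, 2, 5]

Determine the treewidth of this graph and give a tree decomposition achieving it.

Every bag has size at most 4, so the width is 4 − 1 = 3 and tw(G) ≤ 3. Conversely, {1, 2, 3, 5} is a clique of size 4, and the vertices of any clique must share a bag in every tree decomposition; so some bag has ≥ 4 vertices and tw(G) ≥ 3. Hence tw(G) = 3 exactly.

Treewidth 3.
One such decomposition:
Bags: B1 = {1, 2, 5, 6}  B2 = {1, 2, 3, 5}  B3 = {1, 2, 5, 8}  B4 = {1, 2, 5, 7}  B5 = {1, 2, 4, 5}
Tree: B1–B2, B2–B3, B3–B4, B2–B5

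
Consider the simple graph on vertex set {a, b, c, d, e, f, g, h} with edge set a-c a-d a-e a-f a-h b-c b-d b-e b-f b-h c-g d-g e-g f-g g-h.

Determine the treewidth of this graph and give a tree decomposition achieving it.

Each bag holds 4 vertices, so the decomposition has width 3, which upper-bounds the treewidth. For the lower bound: the 4 vertex sets {a,d}, {g,h}, {b}, {c} are disjoint, each induces a connected subgraph, and every pair is joined by at least one edge of G. Contracting each set to a single vertex therefore yields K_{4} as a minor, and since treewidth is minor-monotone, tw(G) ≥ tw(K_{4}) = 3. Therefore the treewidth is 3.

Treewidth 3.
One optimal decomposition is:
Bags: B1 = {a, b, d, g}  B2 = {a, b, g, h}  B3 = {a, b, c, g}  B4 = {a, b, e, g}  B5 = {a, b, f, g}
Tree: B1–B2, B2–B3, B3–B4, B4–B5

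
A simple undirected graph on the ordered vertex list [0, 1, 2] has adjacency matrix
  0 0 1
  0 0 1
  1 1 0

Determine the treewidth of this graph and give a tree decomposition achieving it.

Treewidth 1.
One optimal decomposition is:
Bags: B1 = {0, 2}  B2 = {1, 2}
Tree: B1–B2

The largest bag has 2 vertices, giving width 1; this decomposition certifies tw(G) ≤ 1. Any graph with an edge has treewidth ≥ 1, and G has the edge 0–2. The upper and lower bounds meet at 1, so that is the treewidth.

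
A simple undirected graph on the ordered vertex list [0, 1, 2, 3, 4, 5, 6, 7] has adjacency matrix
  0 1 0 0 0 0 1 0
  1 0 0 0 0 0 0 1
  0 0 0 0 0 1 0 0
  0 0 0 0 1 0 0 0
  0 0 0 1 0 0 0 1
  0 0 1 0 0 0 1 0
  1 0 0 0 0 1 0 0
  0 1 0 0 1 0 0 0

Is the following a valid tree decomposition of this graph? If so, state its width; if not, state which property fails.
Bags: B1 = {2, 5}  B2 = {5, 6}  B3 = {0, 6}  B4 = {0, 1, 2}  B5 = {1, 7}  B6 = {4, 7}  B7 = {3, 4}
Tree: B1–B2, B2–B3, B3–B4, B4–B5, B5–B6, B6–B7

No — bags containing vertex 2 are not connected in the tree.

A tree decomposition must satisfy three properties: every vertex lies in some bag; for every edge, both endpoints lie together in some bag; and for every vertex, the bags containing it form a connected subtree. Here bags containing vertex 2 are not connected in the tree, so the decomposition is invalid.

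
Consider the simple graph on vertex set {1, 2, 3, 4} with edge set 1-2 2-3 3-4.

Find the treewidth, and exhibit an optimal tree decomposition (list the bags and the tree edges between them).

Treewidth 1.
One optimal decomposition is:
Bags: B1 = {3, 4}  B2 = {2, 3}  B3 = {1, 2}
Tree: B1–B2, B2–B3

The largest bag has 2 vertices, giving width 1; this decomposition certifies tw(G) ≤ 1. Since G has at least one edge (e.g. 3–4), it is not an edgeless graph, so tw(G) ≥ 1. The upper and lower bounds meet at 1, so that is the treewidth.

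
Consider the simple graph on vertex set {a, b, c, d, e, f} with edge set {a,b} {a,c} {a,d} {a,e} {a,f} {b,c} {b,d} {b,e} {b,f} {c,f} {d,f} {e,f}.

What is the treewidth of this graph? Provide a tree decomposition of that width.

The largest bag has 4 vertices, giving width 3; this decomposition certifies tw(G) ≤ 3. On the other hand G contains the 4-clique {a, b, d, f}. A clique must lie in a single bag of any decomposition, so no decomposition can have width below 3. Combining the bounds, tw(G) = 3.

Treewidth 3.
Bags: B1 = {a, b, e, f}  B2 = {a, b, d, f}  B3 = {a, b, c, f}
Tree: B1–B2, B2–B3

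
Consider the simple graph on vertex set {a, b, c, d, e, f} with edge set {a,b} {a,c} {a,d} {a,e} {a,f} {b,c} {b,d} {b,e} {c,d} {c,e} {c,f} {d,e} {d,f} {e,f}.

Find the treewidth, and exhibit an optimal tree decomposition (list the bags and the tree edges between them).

Treewidth 4.
Bags: B1 = {a, c, d, e, f}  B2 = {a, b, c, d, e}
Tree: B1–B2

Every bag has size at most 5, so the width is 5 − 1 = 4 and tw(G) ≤ 4. Conversely, {a, c, d, e, f} is a clique of size 5, and the vertices of any clique must share a bag in every tree decomposition; so some bag has ≥ 5 vertices and tw(G) ≥ 4. The upper and lower bounds meet at 4, so that is the treewidth.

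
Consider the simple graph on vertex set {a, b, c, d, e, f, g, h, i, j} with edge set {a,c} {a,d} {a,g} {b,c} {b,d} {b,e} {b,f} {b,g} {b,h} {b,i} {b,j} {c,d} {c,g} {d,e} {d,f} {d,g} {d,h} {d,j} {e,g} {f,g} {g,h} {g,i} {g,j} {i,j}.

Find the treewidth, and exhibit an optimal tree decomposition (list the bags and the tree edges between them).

Treewidth 3.
Bags: B1 = {b, d, e, g}  B2 = {b, d, f, g}  B3 = {b, d, g, j}  B4 = {b, d, g, h}  B5 = {b, c, d, g}  B6 = {b, g, i, j}  B7 = {a, c, d, g}
Tree: B1–B2, B2–B3, B3–B4, B1–B5, B3–B6, B5–B7

Each bag holds 4 vertices, so the decomposition has width 3, which upper-bounds the treewidth. For the lower bound, the 4 vertices {a, c, d, g} are pairwise adjacent, and any tree decomposition puts a clique entirely inside one bag — forcing width ≥ 3. The upper and lower bounds meet at 3, so that is the treewidth.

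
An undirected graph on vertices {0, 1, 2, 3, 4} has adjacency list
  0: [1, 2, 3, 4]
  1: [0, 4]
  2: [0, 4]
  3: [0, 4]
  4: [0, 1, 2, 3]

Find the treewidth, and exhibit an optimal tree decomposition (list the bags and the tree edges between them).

Treewidth 2.
One optimal decomposition is:
Bags: B1 = {0, 3, 4}  B2 = {0, 2, 4}  B3 = {0, 1, 4}
Tree: B1–B2, B2–B3

Every bag has size at most 3, so the width is 3 − 1 = 2 and tw(G) ≤ 2. On the other hand G contains the 3-clique {0, 1, 4}. A clique must lie in a single bag of any decomposition, so no decomposition can have width below 2. Hence tw(G) = 2 exactly.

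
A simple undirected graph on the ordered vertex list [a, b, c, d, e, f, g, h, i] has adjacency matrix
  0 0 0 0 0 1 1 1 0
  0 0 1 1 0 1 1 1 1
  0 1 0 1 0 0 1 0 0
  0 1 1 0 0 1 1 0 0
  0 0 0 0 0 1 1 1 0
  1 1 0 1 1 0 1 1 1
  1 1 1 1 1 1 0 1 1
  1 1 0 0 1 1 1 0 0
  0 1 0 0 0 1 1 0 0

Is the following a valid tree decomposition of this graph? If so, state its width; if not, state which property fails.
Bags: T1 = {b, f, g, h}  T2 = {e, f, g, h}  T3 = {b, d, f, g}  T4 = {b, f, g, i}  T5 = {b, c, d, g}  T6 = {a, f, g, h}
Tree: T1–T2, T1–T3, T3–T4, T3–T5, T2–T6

Yes; width 3.

Every vertex of G appears in some bag (union = {a, b, c, d, e, f, g, h, i}); every edge is covered by a bag; and for each vertex v the set of bags containing v is connected in the bag tree. The decomposition is therefore valid. The largest bag has 4 vertices, so the width is 3.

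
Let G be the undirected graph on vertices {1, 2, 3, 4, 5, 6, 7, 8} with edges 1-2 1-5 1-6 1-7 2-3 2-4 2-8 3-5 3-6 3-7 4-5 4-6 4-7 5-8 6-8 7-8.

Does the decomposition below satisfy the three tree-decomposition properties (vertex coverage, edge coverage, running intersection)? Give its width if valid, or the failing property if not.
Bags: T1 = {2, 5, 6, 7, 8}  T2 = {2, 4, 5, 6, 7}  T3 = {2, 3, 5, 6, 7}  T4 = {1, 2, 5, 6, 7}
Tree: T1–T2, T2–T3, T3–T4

Yes; width 4.

Vertex coverage: the bags together contain {1, 2, 3, 4, 5, 6, 7, 8}, the full vertex set. Edge coverage: each edge of G has both endpoints in at least one bag. Running intersection: for every vertex, the bags containing it form a connected subtree. All three properties hold, so this is a valid tree decomposition of width max|bag| − 1 = 4, and hence tw(G) ≤ 4.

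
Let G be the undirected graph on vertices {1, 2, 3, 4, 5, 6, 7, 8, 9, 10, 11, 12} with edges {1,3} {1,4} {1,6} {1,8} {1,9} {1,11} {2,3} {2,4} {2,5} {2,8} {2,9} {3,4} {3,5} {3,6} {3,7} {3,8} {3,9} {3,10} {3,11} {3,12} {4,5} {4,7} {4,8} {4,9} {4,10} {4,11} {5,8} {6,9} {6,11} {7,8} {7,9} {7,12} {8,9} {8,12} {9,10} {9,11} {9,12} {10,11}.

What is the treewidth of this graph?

4

A width-4 tree decomposition is:
Bags: B1 = {3, 7, 8, 9, 12}  B2 = {3, 4, 7, 8, 9}  B3 = {1, 3, 4, 8, 9}  B4 = {1, 3, 4, 9, 11}  B5 = {3, 4, 9, 10, 11}  B6 = {2, 3, 4, 8, 9}  B7 = {1, 3, 6, 9, 11}  B8 = {2, 3, 4, 5, 8}
Tree: B1–B2, B2–B3, B3–B4, B4–B5, B3–B6, B4–B7, B6–B8
Every bag has size at most 5, so the width is 5 − 1 = 4 and tw(G) ≤ 4. On the other hand G contains the 5-clique {1, 3, 4, 8, 9}. A clique must lie in a single bag of any decomposition, so no decomposition can have width below 4. Hence tw(G) = 4 exactly.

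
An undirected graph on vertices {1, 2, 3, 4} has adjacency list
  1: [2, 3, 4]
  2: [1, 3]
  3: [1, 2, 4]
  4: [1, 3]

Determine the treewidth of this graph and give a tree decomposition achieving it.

The largest bag has 3 vertices, giving width 2; this decomposition certifies tw(G) ≤ 2. Conversely, {1, 2, 3} is a clique of size 3, and the vertices of any clique must share a bag in every tree decomposition; so some bag has ≥ 3 vertices and tw(G) ≥ 2. Combining the bounds, tw(G) = 2.

Treewidth 2.
Bags: B1 = {1, 3, 4}  B2 = {1, 2, 3}
Tree: B1–B2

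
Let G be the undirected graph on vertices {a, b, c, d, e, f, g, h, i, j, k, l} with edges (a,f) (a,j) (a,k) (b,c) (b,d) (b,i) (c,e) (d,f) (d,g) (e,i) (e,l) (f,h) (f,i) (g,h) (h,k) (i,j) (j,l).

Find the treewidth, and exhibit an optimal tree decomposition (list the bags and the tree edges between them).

Treewidth 3.
Bags: B1 = {a, g, h, k}  B2 = {a, f, g, h}  B3 = {a, d, f, g}  B4 = {a, d, f, j}  B5 = {d, f, i, j}  B6 = {b, d, i, j}  B7 = {b, i, j, l}  B8 = {b, e, i, l}  B9 = {b, c, e, l}
Tree: B1–B2, B2–B3, B3–B4, B4–B5, B5–B6, B6–B7, B7–B8, B8–B9

Every bag has size at most 4, so the width is 4 − 1 = 3 and tw(G) ≤ 3. For the lower bound: the 4 vertex sets {g,h,k}, {a}, {f}, {b,d,i,j} are disjoint, each induces a connected subgraph, and every pair is joined by at least one edge of G. Contracting each set to a single vertex therefore yields K_{4} as a minor, and since treewidth is minor-monotone, tw(G) ≥ tw(K_{4}) = 3. The upper and lower bounds meet at 3, so that is the treewidth.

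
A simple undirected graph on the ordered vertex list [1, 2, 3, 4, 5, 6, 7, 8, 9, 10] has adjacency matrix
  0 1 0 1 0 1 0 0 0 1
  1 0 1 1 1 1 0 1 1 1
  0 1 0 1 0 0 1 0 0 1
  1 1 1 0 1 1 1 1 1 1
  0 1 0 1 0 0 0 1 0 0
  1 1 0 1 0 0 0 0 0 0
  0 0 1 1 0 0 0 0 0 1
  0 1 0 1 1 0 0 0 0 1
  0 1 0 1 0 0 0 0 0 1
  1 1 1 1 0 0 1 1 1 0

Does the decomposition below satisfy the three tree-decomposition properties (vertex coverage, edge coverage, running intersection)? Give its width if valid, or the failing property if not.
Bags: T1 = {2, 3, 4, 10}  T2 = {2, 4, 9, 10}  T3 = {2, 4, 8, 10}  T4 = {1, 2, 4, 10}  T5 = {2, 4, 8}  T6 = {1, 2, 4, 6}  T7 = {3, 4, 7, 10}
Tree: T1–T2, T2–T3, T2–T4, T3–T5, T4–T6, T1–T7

No — vertex 5 appears in no bag.

A tree decomposition must satisfy three properties: every vertex lies in some bag; for every edge, both endpoints lie together in some bag; and for every vertex, the bags containing it form a connected subtree. Here vertex 5 appears in no bag, so the decomposition is invalid.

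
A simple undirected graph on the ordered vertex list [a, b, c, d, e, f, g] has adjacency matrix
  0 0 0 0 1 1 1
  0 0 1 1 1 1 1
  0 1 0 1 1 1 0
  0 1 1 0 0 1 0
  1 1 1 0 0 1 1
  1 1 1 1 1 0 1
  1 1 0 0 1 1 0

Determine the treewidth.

A width-3 tree decomposition is:
Bags: B1 = {a, e, f, g}  B2 = {b, e, f, g}  B3 = {b, c, e, f}  B4 = {b, c, d, f}
Tree: B1–B2, B2–B3, B3–B4
Every bag has size at most 4, so the width is 4 − 1 = 3 and tw(G) ≤ 3. On the other hand G contains the 4-clique {a, e, f, g}. A clique must lie in a single bag of any decomposition, so no decomposition can have width below 3. Combining the bounds, tw(G) = 3.

3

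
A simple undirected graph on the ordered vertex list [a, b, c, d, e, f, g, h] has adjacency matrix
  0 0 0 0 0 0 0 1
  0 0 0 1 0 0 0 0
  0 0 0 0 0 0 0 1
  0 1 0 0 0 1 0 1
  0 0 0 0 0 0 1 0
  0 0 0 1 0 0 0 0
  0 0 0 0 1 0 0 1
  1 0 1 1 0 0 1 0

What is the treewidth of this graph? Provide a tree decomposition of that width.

Treewidth 1.
One such decomposition:
Bags: B1 = {d, f}  B2 = {d, h}  B3 = {g, h}  B4 = {e, g}  B5 = {a, h}  B6 = {b, d}  B7 = {c, h}
Tree: B1–B2, B2–B3, B3–B4, B3–B5, B2–B6, B3–B7

Each bag holds 2 vertices, so the decomposition has width 1, which upper-bounds the treewidth. Any graph with an edge has treewidth ≥ 1, and G has the edge d–f. Therefore the treewidth is 1.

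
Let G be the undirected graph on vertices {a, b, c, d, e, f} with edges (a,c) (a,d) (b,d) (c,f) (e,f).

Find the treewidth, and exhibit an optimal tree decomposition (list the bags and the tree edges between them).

Every bag has size at most 2, so the width is 2 − 1 = 1 and tw(G) ≤ 1. G has an edge, so its treewidth is at least 1. The upper and lower bounds meet at 1, so that is the treewidth.

Treewidth 1.
Bags: B1 = {b, d}  B2 = {a, d}  B3 = {a, c}  B4 = {c, f}  B5 = {e, f}
Tree: B1–B2, B2–B3, B3–B4, B4–B5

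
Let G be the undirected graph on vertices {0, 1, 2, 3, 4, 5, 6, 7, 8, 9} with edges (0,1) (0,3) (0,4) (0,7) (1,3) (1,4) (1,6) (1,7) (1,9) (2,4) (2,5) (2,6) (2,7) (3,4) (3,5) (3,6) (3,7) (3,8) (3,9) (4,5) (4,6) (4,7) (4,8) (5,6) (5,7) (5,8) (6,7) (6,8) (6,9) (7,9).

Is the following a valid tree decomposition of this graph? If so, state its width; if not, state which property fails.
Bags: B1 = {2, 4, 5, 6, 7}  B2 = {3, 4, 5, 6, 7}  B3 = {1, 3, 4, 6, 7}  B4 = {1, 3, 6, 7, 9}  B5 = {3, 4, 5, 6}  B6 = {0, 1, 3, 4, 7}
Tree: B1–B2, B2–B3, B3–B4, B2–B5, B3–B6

No — vertex 8 appears in no bag.

A tree decomposition must satisfy three properties: every vertex lies in some bag; for every edge, both endpoints lie together in some bag; and for every vertex, the bags containing it form a connected subtree. Here vertex 8 appears in no bag, so the decomposition is invalid.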